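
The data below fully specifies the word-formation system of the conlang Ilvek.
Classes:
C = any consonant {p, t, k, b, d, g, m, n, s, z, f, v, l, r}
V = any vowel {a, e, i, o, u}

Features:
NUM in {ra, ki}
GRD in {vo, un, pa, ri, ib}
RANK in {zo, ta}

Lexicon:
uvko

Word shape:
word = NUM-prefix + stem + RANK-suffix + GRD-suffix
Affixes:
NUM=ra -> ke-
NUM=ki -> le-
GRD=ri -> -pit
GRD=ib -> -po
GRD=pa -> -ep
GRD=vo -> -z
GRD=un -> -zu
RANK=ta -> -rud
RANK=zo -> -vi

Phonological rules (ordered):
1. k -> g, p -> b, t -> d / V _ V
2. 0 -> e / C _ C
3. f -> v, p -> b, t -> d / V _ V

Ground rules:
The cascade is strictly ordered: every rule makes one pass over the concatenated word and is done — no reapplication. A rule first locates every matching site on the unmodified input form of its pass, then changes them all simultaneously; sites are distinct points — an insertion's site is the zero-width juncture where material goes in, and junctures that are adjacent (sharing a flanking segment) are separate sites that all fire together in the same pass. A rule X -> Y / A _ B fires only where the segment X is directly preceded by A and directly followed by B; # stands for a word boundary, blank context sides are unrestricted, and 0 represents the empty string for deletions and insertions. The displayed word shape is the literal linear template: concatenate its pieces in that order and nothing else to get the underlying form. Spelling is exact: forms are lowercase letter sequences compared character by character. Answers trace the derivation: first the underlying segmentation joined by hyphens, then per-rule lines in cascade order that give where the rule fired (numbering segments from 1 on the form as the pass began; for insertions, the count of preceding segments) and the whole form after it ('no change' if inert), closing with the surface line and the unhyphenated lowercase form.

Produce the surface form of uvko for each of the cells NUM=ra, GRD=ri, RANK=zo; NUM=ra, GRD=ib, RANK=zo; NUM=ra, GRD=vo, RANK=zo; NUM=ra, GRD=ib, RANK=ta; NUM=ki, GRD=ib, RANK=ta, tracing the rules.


cell NUM=ra, GRD=ri, RANK=zo:
underlying: ke-uvko-vi-pit
1. k -> g, p -> b, t -> d / V _ V: fires at position(s) 9: keuvkovibit
2. 0 -> e / C _ C: inserts after position(s) 4: keuvekovibit
3. f -> v, p -> b, t -> d / V _ V: no change
surface: keuvekovibit

cell NUM=ra, GRD=ib, RANK=zo:
underlying: ke-uvko-vi-po
1. k -> g, p -> b, t -> d / V _ V: fires at position(s) 9: keuvkovibo
2. 0 -> e / C _ C: inserts after position(s) 4: keuvekovibo
3. f -> v, p -> b, t -> d / V _ V: no change
surface: keuvekovibo

cell NUM=ra, GRD=vo, RANK=zo:
underlying: ke-uvko-vi-z
1. k -> g, p -> b, t -> d / V _ V: no change
2. 0 -> e / C _ C: inserts after position(s) 4: keuvekoviz
3. f -> v, p -> b, t -> d / V _ V: no change
surface: keuvekoviz

cell NUM=ra, GRD=ib, RANK=ta:
underlying: ke-uvko-rud-po
1. k -> g, p -> b, t -> d / V _ V: no change
2. 0 -> e / C _ C: inserts after position(s) 4, 9: keuvekorudepo
3. f -> v, p -> b, t -> d / V _ V: fires at position(s) 12: keuvekorudebo
surface: keuvekorudebo

cell NUM=ki, GRD=ib, RANK=ta:
underlying: le-uvko-rud-po
1. k -> g, p -> b, t -> d / V _ V: no change
2. 0 -> e / C _ C: inserts after position(s) 4, 9: leuvekorudepo
3. f -> v, p -> b, t -> d / V _ V: fires at position(s) 12: leuvekorudebo
surface: leuvekorudebo


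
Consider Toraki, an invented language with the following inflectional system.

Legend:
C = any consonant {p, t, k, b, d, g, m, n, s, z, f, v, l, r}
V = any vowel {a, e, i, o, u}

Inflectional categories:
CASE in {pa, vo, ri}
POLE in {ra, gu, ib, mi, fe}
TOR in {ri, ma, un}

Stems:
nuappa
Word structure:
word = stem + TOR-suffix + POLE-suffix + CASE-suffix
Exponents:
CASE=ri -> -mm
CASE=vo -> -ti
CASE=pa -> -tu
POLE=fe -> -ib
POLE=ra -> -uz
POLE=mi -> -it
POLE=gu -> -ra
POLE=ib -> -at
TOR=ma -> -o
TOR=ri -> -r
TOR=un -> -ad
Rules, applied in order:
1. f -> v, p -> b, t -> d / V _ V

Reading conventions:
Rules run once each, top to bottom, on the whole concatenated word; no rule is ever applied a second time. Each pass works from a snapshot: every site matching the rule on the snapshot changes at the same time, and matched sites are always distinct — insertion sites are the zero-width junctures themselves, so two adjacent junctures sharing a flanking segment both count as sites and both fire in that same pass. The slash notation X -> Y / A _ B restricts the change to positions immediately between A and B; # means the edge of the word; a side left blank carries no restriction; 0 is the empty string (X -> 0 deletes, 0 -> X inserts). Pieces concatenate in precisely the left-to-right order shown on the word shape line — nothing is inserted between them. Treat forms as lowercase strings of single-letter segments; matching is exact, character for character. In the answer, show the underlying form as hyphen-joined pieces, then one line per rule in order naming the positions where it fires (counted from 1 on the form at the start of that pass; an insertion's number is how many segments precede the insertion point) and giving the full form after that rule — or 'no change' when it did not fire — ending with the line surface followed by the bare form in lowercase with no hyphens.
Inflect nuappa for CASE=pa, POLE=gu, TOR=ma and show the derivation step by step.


underlying: nuappa-o-ra-tu
1. f -> v, p -> b, t -> d / V _ V: fires at position(s) 10: nuappaoradu
surface: nuappaoradu


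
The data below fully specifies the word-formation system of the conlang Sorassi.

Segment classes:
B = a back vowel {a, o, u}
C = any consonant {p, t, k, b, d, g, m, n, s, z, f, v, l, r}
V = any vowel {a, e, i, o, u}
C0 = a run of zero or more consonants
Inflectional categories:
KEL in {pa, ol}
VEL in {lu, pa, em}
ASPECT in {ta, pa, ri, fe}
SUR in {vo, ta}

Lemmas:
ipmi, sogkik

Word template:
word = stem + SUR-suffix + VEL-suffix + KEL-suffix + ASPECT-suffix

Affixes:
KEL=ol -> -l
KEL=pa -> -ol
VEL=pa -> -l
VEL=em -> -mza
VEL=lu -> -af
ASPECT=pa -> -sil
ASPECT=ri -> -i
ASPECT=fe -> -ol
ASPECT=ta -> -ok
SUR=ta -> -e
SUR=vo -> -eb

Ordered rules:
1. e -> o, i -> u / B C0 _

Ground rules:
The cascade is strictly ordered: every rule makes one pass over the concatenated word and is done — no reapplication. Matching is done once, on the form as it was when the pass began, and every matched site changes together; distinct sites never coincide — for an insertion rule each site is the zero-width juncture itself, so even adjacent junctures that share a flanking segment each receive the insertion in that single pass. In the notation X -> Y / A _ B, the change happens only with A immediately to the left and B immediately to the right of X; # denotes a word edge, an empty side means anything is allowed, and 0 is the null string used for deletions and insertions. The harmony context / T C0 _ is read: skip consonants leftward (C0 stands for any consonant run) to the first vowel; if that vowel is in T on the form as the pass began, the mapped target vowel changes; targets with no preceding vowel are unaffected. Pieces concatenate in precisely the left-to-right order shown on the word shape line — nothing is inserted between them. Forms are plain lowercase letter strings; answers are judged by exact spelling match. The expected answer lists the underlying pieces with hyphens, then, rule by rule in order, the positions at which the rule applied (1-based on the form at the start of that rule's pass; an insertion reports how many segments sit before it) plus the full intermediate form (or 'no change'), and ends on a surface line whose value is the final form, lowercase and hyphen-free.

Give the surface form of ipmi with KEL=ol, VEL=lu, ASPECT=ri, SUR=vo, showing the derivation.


underlying: ipmi-eb-af-l-i
1. e -> o, i -> u / B C0 _: fires at position(s) 10: ipmiebaflu
surface: ipmiebaflu


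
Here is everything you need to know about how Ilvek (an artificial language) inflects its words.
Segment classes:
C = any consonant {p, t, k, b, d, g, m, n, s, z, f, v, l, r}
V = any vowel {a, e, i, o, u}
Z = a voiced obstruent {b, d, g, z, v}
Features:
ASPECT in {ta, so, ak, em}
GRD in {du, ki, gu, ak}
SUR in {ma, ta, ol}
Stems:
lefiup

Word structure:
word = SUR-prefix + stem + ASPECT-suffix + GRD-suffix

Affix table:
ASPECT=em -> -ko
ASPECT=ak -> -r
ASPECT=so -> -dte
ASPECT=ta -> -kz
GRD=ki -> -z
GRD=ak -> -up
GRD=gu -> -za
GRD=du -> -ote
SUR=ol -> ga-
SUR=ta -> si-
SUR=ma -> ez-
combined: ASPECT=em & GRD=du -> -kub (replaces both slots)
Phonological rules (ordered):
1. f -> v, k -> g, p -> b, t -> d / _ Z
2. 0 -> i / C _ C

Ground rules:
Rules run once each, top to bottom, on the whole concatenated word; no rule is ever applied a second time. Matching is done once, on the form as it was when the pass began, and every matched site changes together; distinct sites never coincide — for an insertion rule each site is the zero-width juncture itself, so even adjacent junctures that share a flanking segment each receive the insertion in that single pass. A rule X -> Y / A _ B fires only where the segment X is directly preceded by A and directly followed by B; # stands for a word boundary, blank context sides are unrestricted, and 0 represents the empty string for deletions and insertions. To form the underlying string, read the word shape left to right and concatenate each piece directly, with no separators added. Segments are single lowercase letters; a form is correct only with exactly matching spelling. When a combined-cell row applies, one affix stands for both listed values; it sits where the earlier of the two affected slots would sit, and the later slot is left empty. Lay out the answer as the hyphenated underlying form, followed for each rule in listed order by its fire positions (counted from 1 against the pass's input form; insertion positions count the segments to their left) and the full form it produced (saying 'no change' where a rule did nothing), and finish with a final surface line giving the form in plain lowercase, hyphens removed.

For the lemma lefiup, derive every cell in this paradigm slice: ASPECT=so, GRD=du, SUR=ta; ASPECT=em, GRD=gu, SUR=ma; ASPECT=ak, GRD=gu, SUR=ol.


cell ASPECT=so, GRD=du, SUR=ta:
underlying: si-lefiup-dte-ote
1. f -> v, k -> g, p -> b, t -> d / _ Z: fires at position(s) 8: silefiubdteote
2. 0 -> i / C _ C: inserts after position(s) 8, 9: silefiubiditeote
surface: silefiubiditeote

cell ASPECT=em, GRD=gu, SUR=ma:
underlying: ez-lefiup-ko-za
1. f -> v, k -> g, p -> b, t -> d / _ Z: no change
2. 0 -> i / C _ C: inserts after position(s) 2, 8: ezilefiupikoza
surface: ezilefiupikoza

cell ASPECT=ak, GRD=gu, SUR=ol:
underlying: ga-lefiup-r-za
1. f -> v, k -> g, p -> b, t -> d / _ Z: no change
2. 0 -> i / C _ C: inserts after position(s) 8, 9: galefiupiriza
surface: galefiupiriza


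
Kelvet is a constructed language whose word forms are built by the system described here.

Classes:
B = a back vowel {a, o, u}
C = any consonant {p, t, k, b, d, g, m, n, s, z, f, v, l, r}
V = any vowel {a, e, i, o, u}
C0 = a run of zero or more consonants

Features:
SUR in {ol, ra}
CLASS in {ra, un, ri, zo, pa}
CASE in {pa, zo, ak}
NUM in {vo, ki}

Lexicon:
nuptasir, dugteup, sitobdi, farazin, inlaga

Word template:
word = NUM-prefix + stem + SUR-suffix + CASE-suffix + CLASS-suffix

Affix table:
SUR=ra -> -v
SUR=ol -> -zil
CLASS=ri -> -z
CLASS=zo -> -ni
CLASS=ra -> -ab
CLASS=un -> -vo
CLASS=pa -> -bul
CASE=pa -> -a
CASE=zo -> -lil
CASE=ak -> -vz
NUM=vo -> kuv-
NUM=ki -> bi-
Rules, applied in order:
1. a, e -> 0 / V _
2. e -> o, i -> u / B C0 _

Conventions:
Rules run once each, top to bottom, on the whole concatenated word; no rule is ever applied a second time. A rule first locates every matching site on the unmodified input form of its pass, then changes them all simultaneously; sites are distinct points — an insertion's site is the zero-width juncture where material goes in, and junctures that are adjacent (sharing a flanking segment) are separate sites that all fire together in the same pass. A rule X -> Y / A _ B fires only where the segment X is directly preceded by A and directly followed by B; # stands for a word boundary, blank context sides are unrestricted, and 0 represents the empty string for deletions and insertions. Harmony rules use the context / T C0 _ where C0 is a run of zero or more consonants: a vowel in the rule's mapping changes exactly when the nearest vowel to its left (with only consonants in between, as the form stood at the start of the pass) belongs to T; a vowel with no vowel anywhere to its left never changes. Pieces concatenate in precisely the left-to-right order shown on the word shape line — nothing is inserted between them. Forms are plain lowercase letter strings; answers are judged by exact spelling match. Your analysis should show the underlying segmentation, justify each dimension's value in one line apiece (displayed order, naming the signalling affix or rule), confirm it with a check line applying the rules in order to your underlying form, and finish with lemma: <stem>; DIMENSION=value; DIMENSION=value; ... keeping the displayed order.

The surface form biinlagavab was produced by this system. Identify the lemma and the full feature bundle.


underlying: bi-inlaga-v-a-ab
SUR=ra - signalled by the affix -v
CLASS=ra - signalled by the affix -ab
CASE=pa - signalled by the affix -a
NUM=ki - signalled by the affix bi-
check: biinlagavaab -> biinlagavab -> biinlagavab
lemma: inlaga; SUR=ra; CLASS=ra; CASE=pa; NUM=ki


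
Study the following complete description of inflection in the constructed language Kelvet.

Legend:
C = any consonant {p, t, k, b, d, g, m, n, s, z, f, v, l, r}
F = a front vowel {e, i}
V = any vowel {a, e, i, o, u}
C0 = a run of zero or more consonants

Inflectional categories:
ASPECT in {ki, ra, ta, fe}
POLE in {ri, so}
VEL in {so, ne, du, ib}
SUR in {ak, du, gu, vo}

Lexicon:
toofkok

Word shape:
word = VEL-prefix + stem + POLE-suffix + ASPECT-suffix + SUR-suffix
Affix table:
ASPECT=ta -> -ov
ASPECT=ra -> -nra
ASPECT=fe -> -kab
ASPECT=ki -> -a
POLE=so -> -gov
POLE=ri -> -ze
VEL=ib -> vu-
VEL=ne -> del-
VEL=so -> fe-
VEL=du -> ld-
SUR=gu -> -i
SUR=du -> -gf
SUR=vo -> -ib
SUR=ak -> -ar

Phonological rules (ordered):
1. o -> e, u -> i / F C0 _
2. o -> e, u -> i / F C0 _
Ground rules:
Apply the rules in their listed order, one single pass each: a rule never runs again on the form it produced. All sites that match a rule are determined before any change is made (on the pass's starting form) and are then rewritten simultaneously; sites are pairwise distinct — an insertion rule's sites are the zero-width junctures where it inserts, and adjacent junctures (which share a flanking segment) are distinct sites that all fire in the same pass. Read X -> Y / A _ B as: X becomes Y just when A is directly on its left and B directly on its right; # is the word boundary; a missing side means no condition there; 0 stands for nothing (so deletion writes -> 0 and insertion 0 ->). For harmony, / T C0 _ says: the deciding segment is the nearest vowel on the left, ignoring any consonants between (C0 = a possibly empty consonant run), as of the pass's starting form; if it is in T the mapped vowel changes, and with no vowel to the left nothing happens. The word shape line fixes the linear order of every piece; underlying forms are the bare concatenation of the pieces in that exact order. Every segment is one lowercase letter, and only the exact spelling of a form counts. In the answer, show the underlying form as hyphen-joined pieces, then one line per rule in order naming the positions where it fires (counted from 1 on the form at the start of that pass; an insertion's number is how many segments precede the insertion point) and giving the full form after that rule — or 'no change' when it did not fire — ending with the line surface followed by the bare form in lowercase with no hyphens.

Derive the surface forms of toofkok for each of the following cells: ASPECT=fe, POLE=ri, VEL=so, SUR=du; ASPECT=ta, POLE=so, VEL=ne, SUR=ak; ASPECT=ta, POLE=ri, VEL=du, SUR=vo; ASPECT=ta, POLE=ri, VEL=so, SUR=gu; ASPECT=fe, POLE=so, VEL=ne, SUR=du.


cell ASPECT=fe, POLE=ri, VEL=so, SUR=du:
underlying: fe-toofkok-ze-kab-gf
1. o -> e, u -> i / F C0 _: fires at position(s) 4: feteofkokzekabgf
2. o -> e, u -> i / F C0 _: fires at position(s) 5: feteefkokzekabgf
surface: feteefkokzekabgf

cell ASPECT=ta, POLE=so, VEL=ne, SUR=ak:
underlying: del-toofkok-gov-ov-ar
1. o -> e, u -> i / F C0 _: fires at position(s) 5: delteofkokgovovar
2. o -> e, u -> i / F C0 _: fires at position(s) 6: delteefkokgovovar
surface: delteefkokgovovar

cell ASPECT=ta, POLE=ri, VEL=du, SUR=vo:
underlying: ld-toofkok-ze-ov-ib
1. o -> e, u -> i / F C0 _: fires at position(s) 12: ldtoofkokzeevib
2. o -> e, u -> i / F C0 _: no change
surface: ldtoofkokzeevib

cell ASPECT=ta, POLE=ri, VEL=so, SUR=gu:
underlying: fe-toofkok-ze-ov-i
1. o -> e, u -> i / F C0 _: fires at position(s) 4, 12: feteofkokzeevi
2. o -> e, u -> i / F C0 _: fires at position(s) 5: feteefkokzeevi
surface: feteefkokzeevi

cell ASPECT=fe, POLE=so, VEL=ne, SUR=du:
underlying: del-toofkok-gov-kab-gf
1. o -> e, u -> i / F C0 _: fires at position(s) 5: delteofkokgovkabgf
2. o -> e, u -> i / F C0 _: fires at position(s) 6: delteefkokgovkabgf
surface: delteefkokgovkabgf


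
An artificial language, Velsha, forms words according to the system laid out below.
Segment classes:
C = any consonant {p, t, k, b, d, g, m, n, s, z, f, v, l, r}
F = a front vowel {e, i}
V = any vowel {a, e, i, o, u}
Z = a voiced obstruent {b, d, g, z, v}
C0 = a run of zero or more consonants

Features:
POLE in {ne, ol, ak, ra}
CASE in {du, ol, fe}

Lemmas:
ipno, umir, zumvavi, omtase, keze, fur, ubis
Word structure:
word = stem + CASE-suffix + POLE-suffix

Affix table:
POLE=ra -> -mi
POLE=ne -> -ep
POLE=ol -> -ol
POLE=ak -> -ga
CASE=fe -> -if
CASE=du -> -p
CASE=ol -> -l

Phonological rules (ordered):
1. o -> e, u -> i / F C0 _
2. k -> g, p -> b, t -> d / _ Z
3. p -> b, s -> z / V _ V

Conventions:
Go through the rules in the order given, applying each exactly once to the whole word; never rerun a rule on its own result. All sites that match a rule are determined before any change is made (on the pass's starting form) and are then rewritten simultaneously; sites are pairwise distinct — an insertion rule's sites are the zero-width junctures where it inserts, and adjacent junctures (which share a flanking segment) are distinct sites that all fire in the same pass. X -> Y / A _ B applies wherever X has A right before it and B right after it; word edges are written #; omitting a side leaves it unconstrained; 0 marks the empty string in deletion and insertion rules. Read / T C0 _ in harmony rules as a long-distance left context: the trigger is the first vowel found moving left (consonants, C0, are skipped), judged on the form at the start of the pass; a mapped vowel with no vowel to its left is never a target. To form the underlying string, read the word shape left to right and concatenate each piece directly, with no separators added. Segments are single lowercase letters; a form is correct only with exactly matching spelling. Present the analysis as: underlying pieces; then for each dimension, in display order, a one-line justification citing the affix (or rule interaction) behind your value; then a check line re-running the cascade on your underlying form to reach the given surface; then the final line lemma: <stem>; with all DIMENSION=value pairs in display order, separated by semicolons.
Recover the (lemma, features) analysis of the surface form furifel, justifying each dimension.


underlying: fur-if-ol
POLE=ol - signalled by the affix -ol
CASE=fe - signalled by the affix -if
check: furifol -> furifel -> furifel -> furifel
lemma: fur; POLE=ol; CASE=fe


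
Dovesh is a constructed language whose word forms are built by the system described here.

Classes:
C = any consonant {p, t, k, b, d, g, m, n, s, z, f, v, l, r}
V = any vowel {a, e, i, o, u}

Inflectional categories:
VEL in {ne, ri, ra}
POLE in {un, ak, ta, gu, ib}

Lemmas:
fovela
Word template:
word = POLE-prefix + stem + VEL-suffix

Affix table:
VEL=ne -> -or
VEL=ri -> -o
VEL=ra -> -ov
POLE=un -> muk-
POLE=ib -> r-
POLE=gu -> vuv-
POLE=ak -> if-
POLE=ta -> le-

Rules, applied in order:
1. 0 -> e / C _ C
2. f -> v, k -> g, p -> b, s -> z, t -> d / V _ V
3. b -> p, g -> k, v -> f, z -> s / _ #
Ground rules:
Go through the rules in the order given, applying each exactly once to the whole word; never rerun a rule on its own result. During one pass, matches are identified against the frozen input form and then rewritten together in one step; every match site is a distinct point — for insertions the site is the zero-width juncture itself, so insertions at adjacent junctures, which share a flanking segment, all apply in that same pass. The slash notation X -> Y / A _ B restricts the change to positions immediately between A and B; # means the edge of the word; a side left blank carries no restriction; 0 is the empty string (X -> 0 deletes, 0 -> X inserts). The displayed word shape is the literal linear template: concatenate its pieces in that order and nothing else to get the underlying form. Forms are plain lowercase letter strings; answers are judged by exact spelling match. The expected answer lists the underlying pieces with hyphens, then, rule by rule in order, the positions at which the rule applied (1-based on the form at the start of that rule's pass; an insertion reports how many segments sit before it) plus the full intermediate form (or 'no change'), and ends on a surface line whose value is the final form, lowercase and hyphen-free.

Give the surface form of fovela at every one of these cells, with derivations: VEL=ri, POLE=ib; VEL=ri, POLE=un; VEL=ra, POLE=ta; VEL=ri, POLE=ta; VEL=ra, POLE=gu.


cell VEL=ri, POLE=ib:
underlying: r-fovela-o
1. 0 -> e / C _ C: inserts after position(s) 1: refovelao
2. f -> v, k -> g, p -> b, s -> z, t -> d / V _ V: fires at position(s) 3: revovelao
3. b -> p, g -> k, v -> f, z -> s / _ #: no change
surface: revovelao

cell VEL=ri, POLE=un:
underlying: muk-fovela-o
1. 0 -> e / C _ C: inserts after position(s) 3: mukefovelao
2. f -> v, k -> g, p -> b, s -> z, t -> d / V _ V: fires at position(s) 3, 5: mugevovelao
3. b -> p, g -> k, v -> f, z -> s / _ #: no change
surface: mugevovelao

cell VEL=ra, POLE=ta:
underlying: le-fovela-ov
1. 0 -> e / C _ C: no change
2. f -> v, k -> g, p -> b, s -> z, t -> d / V _ V: fires at position(s) 3: levovelaov
3. b -> p, g -> k, v -> f, z -> s / _ #: fires at position(s) 10: levovelaof
surface: levovelaof

cell VEL=ri, POLE=ta:
underlying: le-fovela-o
1. 0 -> e / C _ C: no change
2. f -> v, k -> g, p -> b, s -> z, t -> d / V _ V: fires at position(s) 3: levovelao
3. b -> p, g -> k, v -> f, z -> s / _ #: no change
surface: levovelao

cell VEL=ra, POLE=gu:
underlying: vuv-fovela-ov
1. 0 -> e / C _ C: inserts after position(s) 3: vuvefovelaov
2. f -> v, k -> g, p -> b, s -> z, t -> d / V _ V: fires at position(s) 5: vuvevovelaov
3. b -> p, g -> k, v -> f, z -> s / _ #: fires at position(s) 12: vuvevovelaof
surface: vuvevovelaof


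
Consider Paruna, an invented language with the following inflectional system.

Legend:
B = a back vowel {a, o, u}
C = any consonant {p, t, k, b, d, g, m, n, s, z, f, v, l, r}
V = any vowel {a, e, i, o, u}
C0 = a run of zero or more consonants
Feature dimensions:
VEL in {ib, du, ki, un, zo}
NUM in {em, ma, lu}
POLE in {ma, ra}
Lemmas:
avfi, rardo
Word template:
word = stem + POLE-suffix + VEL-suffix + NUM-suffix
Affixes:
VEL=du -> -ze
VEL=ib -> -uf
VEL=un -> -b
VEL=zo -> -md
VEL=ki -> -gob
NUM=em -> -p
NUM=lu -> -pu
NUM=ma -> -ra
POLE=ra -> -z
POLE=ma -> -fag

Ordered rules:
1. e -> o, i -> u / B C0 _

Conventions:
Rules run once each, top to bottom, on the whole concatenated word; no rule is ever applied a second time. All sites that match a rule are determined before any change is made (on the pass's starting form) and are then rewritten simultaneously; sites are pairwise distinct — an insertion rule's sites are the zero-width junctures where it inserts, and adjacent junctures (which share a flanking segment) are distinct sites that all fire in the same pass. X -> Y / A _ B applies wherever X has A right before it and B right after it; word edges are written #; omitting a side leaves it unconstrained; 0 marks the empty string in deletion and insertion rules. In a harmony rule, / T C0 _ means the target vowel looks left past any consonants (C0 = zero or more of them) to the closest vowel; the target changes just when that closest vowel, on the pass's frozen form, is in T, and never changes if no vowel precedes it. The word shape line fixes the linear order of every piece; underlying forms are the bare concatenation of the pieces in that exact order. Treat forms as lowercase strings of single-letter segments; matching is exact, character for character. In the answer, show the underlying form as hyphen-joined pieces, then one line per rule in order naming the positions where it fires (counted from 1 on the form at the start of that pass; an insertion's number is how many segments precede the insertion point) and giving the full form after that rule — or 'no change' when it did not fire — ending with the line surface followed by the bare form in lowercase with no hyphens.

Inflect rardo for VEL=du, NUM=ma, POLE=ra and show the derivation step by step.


underlying: rardo-z-ze-ra
1. e -> o, i -> u / B C0 _: fires at position(s) 8: rardozzora
surface: rardozzora


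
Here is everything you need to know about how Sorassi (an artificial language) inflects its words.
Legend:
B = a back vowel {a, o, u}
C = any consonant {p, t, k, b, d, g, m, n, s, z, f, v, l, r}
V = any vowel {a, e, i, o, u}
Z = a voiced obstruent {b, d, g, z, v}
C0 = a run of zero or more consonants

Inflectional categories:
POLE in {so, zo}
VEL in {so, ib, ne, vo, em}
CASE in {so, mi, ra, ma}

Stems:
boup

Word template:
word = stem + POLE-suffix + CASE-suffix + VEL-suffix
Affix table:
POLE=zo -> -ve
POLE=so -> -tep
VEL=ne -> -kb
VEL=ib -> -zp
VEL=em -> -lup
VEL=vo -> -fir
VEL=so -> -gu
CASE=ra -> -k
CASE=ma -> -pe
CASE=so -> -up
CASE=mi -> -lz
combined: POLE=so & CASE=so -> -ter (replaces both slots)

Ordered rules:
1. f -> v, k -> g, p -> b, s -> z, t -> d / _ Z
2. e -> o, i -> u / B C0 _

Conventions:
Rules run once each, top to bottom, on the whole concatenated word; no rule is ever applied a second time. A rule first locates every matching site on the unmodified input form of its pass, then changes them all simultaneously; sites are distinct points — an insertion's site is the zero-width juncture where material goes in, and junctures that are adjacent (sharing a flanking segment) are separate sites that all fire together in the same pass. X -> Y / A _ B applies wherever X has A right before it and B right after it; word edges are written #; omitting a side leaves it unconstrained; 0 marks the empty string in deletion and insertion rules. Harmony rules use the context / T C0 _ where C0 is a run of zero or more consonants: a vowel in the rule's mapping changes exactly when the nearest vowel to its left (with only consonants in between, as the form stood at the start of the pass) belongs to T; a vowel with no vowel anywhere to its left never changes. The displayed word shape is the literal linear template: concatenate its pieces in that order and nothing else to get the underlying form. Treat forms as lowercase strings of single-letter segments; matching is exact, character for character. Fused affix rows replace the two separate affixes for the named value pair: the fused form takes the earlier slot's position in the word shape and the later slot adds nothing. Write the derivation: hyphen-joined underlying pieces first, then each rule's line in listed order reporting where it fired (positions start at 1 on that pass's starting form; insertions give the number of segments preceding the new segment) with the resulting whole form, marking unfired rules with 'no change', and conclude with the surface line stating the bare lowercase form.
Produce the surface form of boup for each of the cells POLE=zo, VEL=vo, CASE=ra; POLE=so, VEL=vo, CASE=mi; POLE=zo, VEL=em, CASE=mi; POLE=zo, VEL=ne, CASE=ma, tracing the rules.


cell POLE=zo, VEL=vo, CASE=ra:
underlying: boup-ve-k-fir
1. f -> v, k -> g, p -> b, s -> z, t -> d / _ Z: fires at position(s) 4: boubvekfir
2. e -> o, i -> u / B C0 _: fires at position(s) 6: boubvokfir
surface: boubvokfir

cell POLE=so, VEL=vo, CASE=mi:
underlying: boup-tep-lz-fir
1. f -> v, k -> g, p -> b, s -> z, t -> d / _ Z: no change
2. e -> o, i -> u / B C0 _: fires at position(s) 6: bouptoplzfir
surface: bouptoplzfir

cell POLE=zo, VEL=em, CASE=mi:
underlying: boup-ve-lz-lup
1. f -> v, k -> g, p -> b, s -> z, t -> d / _ Z: fires at position(s) 4: boubvelzlup
2. e -> o, i -> u / B C0 _: fires at position(s) 6: boubvolzlup
surface: boubvolzlup

cell POLE=zo, VEL=ne, CASE=ma:
underlying: boup-ve-pe-kb
1. f -> v, k -> g, p -> b, s -> z, t -> d / _ Z: fires at position(s) 4, 9: boubvepegb
2. e -> o, i -> u / B C0 _: fires at position(s) 6: boubvopegb
surface: boubvopegb


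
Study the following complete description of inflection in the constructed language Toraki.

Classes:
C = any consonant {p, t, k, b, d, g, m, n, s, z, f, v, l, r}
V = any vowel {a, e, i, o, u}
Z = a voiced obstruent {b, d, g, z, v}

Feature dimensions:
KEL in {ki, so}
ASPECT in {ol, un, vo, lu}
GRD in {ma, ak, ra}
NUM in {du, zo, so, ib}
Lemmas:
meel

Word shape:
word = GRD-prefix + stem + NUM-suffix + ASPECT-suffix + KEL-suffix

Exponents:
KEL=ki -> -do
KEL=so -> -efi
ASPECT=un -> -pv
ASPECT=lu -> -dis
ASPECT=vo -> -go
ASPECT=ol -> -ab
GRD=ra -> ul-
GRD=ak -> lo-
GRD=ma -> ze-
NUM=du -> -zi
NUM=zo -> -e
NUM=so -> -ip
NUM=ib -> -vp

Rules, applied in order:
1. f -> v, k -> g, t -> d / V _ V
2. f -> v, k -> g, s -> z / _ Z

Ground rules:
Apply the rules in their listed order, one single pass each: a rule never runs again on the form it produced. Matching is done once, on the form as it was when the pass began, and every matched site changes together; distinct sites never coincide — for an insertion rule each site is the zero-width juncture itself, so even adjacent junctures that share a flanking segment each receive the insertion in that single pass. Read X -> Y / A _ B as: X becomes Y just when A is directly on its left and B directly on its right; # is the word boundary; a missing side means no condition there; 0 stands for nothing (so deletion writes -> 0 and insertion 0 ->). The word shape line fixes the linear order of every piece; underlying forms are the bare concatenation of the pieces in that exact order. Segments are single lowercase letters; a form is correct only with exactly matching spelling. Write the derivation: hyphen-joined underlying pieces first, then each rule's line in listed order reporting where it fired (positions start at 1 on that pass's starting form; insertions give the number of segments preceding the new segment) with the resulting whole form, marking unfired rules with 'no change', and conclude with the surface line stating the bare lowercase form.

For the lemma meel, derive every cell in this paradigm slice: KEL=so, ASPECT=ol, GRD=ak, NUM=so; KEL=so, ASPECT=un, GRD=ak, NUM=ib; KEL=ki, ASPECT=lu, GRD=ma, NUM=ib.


cell KEL=so, ASPECT=ol, GRD=ak, NUM=so:
underlying: lo-meel-ip-ab-efi
1. f -> v, k -> g, t -> d / V _ V: fires at position(s) 12: lomeelipabevi
2. f -> v, k -> g, s -> z / _ Z: no change
surface: lomeelipabevi

cell KEL=so, ASPECT=un, GRD=ak, NUM=ib:
underlying: lo-meel-vp-pv-efi
1. f -> v, k -> g, t -> d / V _ V: fires at position(s) 12: lomeelvppvevi
2. f -> v, k -> g, s -> z / _ Z: no change
surface: lomeelvppvevi

cell KEL=ki, ASPECT=lu, GRD=ma, NUM=ib:
underlying: ze-meel-vp-dis-do
1. f -> v, k -> g, t -> d / V _ V: no change
2. f -> v, k -> g, s -> z / _ Z: fires at position(s) 11: zemeelvpdizdo
surface: zemeelvpdizdo


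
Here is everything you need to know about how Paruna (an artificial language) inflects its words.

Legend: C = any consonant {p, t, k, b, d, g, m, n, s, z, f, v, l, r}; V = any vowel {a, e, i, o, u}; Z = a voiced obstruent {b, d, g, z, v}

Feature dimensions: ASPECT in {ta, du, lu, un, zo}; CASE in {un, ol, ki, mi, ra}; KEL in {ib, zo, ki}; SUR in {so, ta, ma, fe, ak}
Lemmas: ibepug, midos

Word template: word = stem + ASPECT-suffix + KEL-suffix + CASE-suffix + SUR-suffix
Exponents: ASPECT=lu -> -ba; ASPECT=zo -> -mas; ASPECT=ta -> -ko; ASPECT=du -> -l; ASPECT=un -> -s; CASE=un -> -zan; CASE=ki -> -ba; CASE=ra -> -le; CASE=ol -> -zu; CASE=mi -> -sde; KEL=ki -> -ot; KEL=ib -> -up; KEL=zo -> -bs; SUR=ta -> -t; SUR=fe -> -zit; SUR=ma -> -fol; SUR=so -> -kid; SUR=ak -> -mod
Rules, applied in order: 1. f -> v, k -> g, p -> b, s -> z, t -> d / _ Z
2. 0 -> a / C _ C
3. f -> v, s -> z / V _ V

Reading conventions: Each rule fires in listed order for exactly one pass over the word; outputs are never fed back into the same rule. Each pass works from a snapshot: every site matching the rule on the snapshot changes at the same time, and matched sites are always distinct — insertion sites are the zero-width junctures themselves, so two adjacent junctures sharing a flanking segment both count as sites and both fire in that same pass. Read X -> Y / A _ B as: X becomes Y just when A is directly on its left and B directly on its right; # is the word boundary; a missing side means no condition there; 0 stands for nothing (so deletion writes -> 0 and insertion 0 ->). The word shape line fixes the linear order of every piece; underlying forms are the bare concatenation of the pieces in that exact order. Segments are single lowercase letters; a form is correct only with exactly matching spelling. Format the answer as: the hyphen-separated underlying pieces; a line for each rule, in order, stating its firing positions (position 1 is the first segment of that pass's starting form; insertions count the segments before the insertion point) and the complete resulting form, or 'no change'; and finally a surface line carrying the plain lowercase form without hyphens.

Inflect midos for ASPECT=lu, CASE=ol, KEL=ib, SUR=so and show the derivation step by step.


underlying: midos-ba-up-zu-kid
1. f -> v, k -> g, p -> b, s -> z, t -> d / _ Z: fires at position(s) 5, 9: midozbaubzukid
2. 0 -> a / C _ C: inserts after position(s) 5, 9: midozabaubazukid
3. f -> v, s -> z / V _ V: no change
surface: midozabaubazukid


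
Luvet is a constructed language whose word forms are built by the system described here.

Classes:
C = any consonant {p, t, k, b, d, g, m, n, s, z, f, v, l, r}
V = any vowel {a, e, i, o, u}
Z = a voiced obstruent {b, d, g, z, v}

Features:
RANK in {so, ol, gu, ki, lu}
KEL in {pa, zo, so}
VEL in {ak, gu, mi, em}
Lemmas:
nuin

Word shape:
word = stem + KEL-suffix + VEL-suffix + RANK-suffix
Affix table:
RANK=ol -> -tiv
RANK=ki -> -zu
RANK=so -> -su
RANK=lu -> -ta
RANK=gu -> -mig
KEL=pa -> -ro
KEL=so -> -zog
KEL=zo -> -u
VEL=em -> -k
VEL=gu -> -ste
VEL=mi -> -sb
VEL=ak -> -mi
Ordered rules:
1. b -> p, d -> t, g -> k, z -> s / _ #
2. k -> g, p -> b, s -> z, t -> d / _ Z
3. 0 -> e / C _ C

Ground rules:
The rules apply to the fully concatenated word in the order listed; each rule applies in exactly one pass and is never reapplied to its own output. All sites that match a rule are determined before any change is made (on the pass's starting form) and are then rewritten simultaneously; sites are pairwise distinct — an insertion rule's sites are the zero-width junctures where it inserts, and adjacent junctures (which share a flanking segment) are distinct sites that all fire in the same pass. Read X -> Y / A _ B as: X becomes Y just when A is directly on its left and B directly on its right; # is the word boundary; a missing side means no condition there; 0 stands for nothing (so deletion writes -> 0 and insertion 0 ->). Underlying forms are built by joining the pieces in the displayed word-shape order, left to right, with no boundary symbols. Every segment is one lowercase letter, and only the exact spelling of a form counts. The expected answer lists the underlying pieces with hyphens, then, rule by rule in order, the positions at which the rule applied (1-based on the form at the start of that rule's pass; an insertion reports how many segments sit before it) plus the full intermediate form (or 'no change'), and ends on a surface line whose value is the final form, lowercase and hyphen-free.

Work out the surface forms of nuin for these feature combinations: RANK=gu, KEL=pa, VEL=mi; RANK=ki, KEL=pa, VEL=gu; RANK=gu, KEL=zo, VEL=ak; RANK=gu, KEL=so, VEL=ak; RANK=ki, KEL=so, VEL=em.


cell RANK=gu, KEL=pa, VEL=mi:
underlying: nuin-ro-sb-mig
1. b -> p, d -> t, g -> k, z -> s / _ #: fires at position(s) 11: nuinrosbmik
2. k -> g, p -> b, s -> z, t -> d / _ Z: fires at position(s) 7: nuinrozbmik
3. 0 -> e / C _ C: inserts after position(s) 4, 7, 8: nuinerozebemik
surface: nuinerozebemik

cell RANK=ki, KEL=pa, VEL=gu:
underlying: nuin-ro-ste-zu
1. b -> p, d -> t, g -> k, z -> s / _ #: no change
2. k -> g, p -> b, s -> z, t -> d / _ Z: no change
3. 0 -> e / C _ C: inserts after position(s) 4, 7: nuinerosetezu
surface: nuinerosetezu

cell RANK=gu, KEL=zo, VEL=ak:
underlying: nuin-u-mi-mig
1. b -> p, d -> t, g -> k, z -> s / _ #: fires at position(s) 10: nuinumimik
2. k -> g, p -> b, s -> z, t -> d / _ Z: no change
3. 0 -> e / C _ C: no change
surface: nuinumimik

cell RANK=gu, KEL=so, VEL=ak:
underlying: nuin-zog-mi-mig
1. b -> p, d -> t, g -> k, z -> s / _ #: fires at position(s) 12: nuinzogmimik
2. k -> g, p -> b, s -> z, t -> d / _ Z: no change
3. 0 -> e / C _ C: inserts after position(s) 4, 7: nuinezogemimik
surface: nuinezogemimik

cell RANK=ki, KEL=so, VEL=em:
underlying: nuin-zog-k-zu
1. b -> p, d -> t, g -> k, z -> s / _ #: no change
2. k -> g, p -> b, s -> z, t -> d / _ Z: fires at position(s) 8: nuinzoggzu
3. 0 -> e / C _ C: inserts after position(s) 4, 7, 8: nuinezogegezu
surface: nuinezogegezu


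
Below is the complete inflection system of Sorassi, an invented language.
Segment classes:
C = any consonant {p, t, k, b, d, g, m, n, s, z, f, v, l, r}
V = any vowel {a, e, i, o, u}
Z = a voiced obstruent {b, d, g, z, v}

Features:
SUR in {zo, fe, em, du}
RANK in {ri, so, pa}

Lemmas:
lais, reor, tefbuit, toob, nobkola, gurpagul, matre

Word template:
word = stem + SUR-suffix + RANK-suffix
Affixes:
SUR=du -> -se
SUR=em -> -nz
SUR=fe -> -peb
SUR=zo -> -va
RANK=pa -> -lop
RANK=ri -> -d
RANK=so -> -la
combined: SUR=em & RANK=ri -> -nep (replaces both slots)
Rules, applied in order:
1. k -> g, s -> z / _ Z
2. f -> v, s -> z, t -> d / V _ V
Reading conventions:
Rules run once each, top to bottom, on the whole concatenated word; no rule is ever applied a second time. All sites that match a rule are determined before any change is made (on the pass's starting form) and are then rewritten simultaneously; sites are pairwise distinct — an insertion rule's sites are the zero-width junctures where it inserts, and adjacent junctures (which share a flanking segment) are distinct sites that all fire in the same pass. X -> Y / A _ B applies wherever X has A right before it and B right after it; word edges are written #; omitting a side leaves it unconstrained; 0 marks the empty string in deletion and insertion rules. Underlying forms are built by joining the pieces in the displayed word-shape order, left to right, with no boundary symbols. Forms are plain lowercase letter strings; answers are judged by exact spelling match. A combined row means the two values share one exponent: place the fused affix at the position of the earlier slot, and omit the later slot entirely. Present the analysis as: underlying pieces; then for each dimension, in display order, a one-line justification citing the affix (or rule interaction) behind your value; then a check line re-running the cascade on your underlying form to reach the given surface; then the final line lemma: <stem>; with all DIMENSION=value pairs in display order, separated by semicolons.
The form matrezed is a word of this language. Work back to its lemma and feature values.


underlying: matre-se-d
SUR=du - signalled by the affix -se
RANK=ri - signalled by the affix -d
check: matresed -> matresed -> matrezed
lemma: matre; SUR=du; RANK=ri


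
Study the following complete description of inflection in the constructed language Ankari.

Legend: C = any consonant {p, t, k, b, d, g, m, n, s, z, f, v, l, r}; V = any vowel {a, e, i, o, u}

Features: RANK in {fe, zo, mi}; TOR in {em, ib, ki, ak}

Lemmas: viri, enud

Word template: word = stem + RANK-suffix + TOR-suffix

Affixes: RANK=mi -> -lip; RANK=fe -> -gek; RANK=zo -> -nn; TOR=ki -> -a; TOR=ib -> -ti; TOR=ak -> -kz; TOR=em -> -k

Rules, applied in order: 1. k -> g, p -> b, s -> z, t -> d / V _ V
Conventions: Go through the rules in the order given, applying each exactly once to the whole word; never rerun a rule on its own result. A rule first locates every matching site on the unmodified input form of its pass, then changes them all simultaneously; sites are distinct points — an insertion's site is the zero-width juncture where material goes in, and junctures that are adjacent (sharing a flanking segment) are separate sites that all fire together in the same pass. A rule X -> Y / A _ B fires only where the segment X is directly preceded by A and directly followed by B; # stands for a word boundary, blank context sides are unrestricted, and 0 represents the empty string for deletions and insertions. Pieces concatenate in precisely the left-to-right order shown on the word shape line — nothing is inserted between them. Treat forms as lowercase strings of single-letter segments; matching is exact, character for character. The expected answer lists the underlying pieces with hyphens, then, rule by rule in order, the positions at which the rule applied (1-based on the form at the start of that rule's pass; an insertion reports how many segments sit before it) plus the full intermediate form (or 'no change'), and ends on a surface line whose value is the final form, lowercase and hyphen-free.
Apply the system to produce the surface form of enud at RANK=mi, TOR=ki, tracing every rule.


underlying: enud-lip-a
1. k -> g, p -> b, s -> z, t -> d / V _ V: fires at position(s) 7: enudliba
surface: enudliba
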